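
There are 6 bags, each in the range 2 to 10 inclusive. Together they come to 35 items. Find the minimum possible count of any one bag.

To make one bag as small as possible, make the other 5 as large as possible.
The other 5 can take up 5 × 10 = 50 ≥ 35 − 2, so one bag can sit at its floor of 2.
Achievable: one at 2 and the other 5 totalling 33, which fits since 5 × 2 ≤ 33 ≤ 5 × 10.

2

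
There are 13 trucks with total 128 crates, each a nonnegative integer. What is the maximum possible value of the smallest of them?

9

The average is 128/13 < 10, so some value is ≤ 9.
Taking 2 copies of 9 and 11 copies of 10 gives exactly 128, so 9 is attained.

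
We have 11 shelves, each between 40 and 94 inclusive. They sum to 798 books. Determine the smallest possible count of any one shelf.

40

Minimizing one value means maximizing the remaining 10.
The other 10 can take up 10 × 94 = 940 ≥ 798 − 40, so one shelf can sit at its floor of 40.
Achievable: one at 40 and the other 10 totalling 758, which fits since 10 × 40 ≤ 758 ≤ 10 × 94.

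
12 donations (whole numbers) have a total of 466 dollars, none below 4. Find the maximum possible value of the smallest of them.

38

The average is 466/12 < 39, so some value is ≤ 38.
Achievable: 2 of them at 38 and 10 at 39 total 466.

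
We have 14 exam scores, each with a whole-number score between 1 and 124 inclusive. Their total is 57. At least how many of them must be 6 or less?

7

If only k of them are at most 6, the other 14 − k are at least 7, so the total is at least (14 − k)·7 + k·1.
This is ≤ 57, so (14 − k)·7 + 1k ≤ 57, which gives k ≥ 7.
Exactly 7 works: 7 values at 1 and 7 at 7 total 56; raise one of the low values by 1 (still ≤ 6) to hit 57.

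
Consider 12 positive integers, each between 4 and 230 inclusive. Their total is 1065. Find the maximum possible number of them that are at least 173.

6

Suppose k of them are at least 173. Those contribute at least 173 each and the other 12 − k at least 4 each.
So the total is at least 173k + 4(12 − k) = 48 + 169k. This must be ≤ 1065, giving k ≤ 6.
k = 6 is achieved by 6 values at 173 and 6 at 4, total 1062; add 3 to one value (staying below 173) to reach 1065.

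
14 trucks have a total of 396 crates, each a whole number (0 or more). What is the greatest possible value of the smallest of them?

28

If every one of the 14 were at least 29, the total would be at least 14 × 29 = 406 > 396.
Taking 10 copies of 28 and 4 copies of 29 gives exactly 396, so 28 is attained.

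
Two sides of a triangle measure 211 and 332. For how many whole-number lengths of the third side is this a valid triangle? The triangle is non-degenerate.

421

The triangle inequality gives |211 − 332| < c < 211 + 332, i.e. 121 < c < 543.
So c can be any integer from 122 to 542: 421 values.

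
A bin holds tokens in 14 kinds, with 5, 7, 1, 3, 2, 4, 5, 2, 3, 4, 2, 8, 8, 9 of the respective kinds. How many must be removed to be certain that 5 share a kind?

In the worst case you take as many as possible of each kind without reaching 5: 4 + 4 + 1 + 3 + 2 + 4 + 4 + 2 + 3 + 4 + 2 + 4 + 4 + 4 = 45.
The next one must give 5 of some kind, so 45 + 1 = 46.

46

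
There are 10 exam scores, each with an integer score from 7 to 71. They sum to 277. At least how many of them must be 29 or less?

Let j be the number exceeding 29. Then the total is ≥ 30·j + 7·(10 − j) = 70 + 23j.
So 23j ≤ 207 and j ≤ 9; hence at least 10 − 9 = 1 are ≤ 29.
Exactly 1 works: 1 value at 7 and 9 at 30 total 277.

1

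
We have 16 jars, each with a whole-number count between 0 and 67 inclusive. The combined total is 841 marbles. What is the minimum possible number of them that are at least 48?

Suppose at most 16 − j of them reach 48; then j values are ≤ 47 and the rest ≤ 67.
The total is then ≤ 47·j + 67·(16 − j) = 1072 − 20j. For this to be ≥ 841 we need j ≤ 11, so at least 16 − 11 = 5 must reach 48.
Exactly 5 works: 5 values at 67 and 11 at 47 total 852; lower one of the high values by 11 (still ≥ 48) to hit 841.

5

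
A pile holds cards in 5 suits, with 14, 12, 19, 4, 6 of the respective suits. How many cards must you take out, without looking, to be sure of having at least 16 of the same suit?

In the worst case you take as many as possible of each suit without reaching 16: 14 + 12 + 15 + 4 + 6 = 51.
The next one must give 16 of some suit, so 51 + 1 = 52.

52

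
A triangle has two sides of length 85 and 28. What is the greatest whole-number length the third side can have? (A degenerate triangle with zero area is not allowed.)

112

The third side must be less than 85 + 28 = 113.
The largest integer below 113 is 112.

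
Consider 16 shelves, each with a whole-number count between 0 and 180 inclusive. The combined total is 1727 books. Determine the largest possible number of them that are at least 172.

10

Suppose k of them are at least 172. Those contribute at least 172 each and the other 16 − k at least 0 each.
So the total is at least 172k + 0(16 − k) = 0 + 172k. This must be ≤ 1727, giving k ≤ 10.
k = 10 is achieved by 10 values at 172 and 6 at 0, total 1720; add 7 to one value (staying below 172) to reach 1727.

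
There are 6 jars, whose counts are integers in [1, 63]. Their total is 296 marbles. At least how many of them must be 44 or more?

2

Each value short of 44 is at most 43, costing at least 63 − 43 = 20 against the maximum total of 378.
We can afford to lose at most 378 − 296 = 82, so at most ⌊82/20⌋ = 4 fall short, and at least 2 are ≥ 44.
Exactly 2 works: 2 values at 63 and 4 at 43 total 298; lower one of the high values by 2 (still ≥ 44) to hit 296.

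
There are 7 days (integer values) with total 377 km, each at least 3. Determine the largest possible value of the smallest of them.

The average is 377/7 < 54, so some value is ≤ 53.
Equality holds with 1 value of 53 and 6 values of 54.

53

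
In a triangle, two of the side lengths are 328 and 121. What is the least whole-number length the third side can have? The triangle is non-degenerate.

The third side must exceed |328 − 121| = 207.
The smallest integer above 207 is 208.

208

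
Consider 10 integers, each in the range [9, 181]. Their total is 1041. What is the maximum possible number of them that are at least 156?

Suppose k of them are at least 156. Those contribute at least 156 each and the other 10 − k at least 9 each.
So the total is at least 156k + 9(10 − k) = 90 + 147k. This must be ≤ 1041, giving k ≤ 6.
k = 6 is achieved by 6 values at 156 and 4 at 9, total 972; add 69 to one value (staying below 156) to reach 1041.

6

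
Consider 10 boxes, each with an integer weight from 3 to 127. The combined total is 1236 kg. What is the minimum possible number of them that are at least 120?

6

Each value short of 120 is at most 119, costing at least 127 − 119 = 8 against the maximum total of 1270.
We can afford to lose at most 1270 − 1236 = 34, so at most ⌊34/8⌋ = 4 fall short, and at least 6 are ≥ 120.
Exactly 6 works: 6 values at 127 and 4 at 119 total 1238; lower one of the high values by 2 (still ≥ 120) to hit 1236.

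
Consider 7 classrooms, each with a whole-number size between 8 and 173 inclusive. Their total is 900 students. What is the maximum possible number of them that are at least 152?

If k of the values are ≥ 152, the total is ≥ 152k + 8(7 − k).
Setting 152k + 8(7 − k) ≤ 900 gives 144k ≤ 844, so k ≤ 5.
k = 5 is achieved by 5 values at 152 and 2 at 8, total 776; add 124 to one value (staying below 152) to reach 900.

5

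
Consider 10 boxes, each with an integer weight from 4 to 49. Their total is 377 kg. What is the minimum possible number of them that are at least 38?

1

Each value short of 38 is at most 37, costing at least 49 − 37 = 12 against the maximum total of 490.
We can afford to lose at most 490 − 377 = 113, so at most ⌊113/12⌋ = 9 fall short, and at least 1 are ≥ 38.
Exactly 1 works: 1 value at 49 and 9 at 37 total 382; lower one of the high values by 5 (still ≥ 38) to hit 377.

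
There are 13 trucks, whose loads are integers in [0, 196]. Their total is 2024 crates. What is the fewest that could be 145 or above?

Each value short of 145 is at most 144, costing at least 196 − 144 = 52 against the maximum total of 2548.
We can afford to lose at most 2548 − 2024 = 524, so at most ⌊524/52⌋ = 10 fall short, and at least 3 are ≥ 145.
Exactly 3 works: 3 values at 196 and 10 at 144 total 2028; lower one of the high values by 4 (still ≥ 145) to hit 2024.

3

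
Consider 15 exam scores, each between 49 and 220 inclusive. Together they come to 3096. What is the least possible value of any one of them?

To make one score as small as possible, make the other 14 as large as possible.
The other 14 can take up 14 × 220 = 3080 ≥ 3096 − 49, so one score can sit at its floor of 49.
Achievable: one at 49 and the other 14 totalling 3047, which fits since 14 × 49 ≤ 3047 ≤ 14 × 220.

49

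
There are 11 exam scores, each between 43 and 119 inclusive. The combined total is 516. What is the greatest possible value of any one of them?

86

To make one score as large as possible, make the other 10 as small as possible.
The other 10 contribute at least 10 × 43 = 430, leaving at most 516 − 430 = 86.
Since 86 ≤ 119, this is achievable: one at 86 and 10 at 43.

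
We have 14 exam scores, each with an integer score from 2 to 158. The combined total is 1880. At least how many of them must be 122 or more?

If only k of them are at least 122, the other 14 − k are at most 121, so the total is at most k·158 + (14 − k)·121.
This must reach 1880, so k·158 + (14 − k)·121 ≥ 1880, giving k ≥ 6.
Exactly 6 works: 6 values at 158 and 8 at 121 total 1916; lower one of the high values by 36 (still ≥ 122) to hit 1880.

6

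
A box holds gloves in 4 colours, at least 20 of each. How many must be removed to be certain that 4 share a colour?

13

You could draw 3 of every colour without reaching 4 of any — 12 in all.
One more forces 4 of some colour, so 12 + 1 = 13.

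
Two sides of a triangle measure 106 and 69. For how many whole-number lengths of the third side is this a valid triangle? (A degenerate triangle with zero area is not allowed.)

137

The triangle inequality gives |106 − 69| < c < 106 + 69, i.e. 37 < c < 175.
So c can be any integer from 38 to 174: 137 values.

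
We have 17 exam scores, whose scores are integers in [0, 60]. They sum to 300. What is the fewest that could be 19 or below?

2

Each value above 19 is at least 20, contributing at least 20 − 0 = 20 above the floor 0.
The sum exceeds the floor total 0 by 300, so at most ⌊300/20⌋ = 15 exceed 19, and at least 2 are ≤ 19.
Exactly 2 works: 2 values at 0 and 15 at 20 total 300.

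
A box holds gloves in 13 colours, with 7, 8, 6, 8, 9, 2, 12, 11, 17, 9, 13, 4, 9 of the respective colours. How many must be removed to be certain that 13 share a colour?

110

In the worst case you take as many as possible of each colour without reaching 13: 7 + 8 + 6 + 8 + 9 + 2 + 12 + 11 + 12 + 9 + 12 + 4 + 9 = 109.
The next one must give 13 of some colour, so 109 + 1 = 110.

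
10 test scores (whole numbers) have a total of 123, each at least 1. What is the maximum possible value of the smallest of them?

If every one of the 10 were at least 13, the total would be at least 10 × 13 = 130 > 123.
Equality holds with 7 values of 12 and 3 values of 13.

12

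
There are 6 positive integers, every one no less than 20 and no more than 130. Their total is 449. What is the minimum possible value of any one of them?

Minimizing one value means maximizing the remaining 5.
The other 5 can take up 5 × 130 = 650 ≥ 449 − 20, so one integer can sit at its floor of 20.
Achievable: one at 20 and the other 5 totalling 429, which fits since 5 × 20 ≤ 429 ≤ 5 × 130.

20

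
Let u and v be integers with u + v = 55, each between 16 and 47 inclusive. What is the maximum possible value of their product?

756

uv = u(55 − u) is maximized when u is as near 55/2 as the bounds allow.
Taking u = 27 and v = 28 (both in [16, 47]) gives uv = 756.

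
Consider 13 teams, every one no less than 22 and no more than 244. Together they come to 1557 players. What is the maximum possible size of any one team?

244

Maximizing one value means minimizing the remaining 12.
The other 12 contribute at least 12 × 22 = 264, leaving at most 1557 − 264 = 1293.
But each team is capped at 244, so the maximum is 244.
Achievable: one at 244 and the other 12 totalling 1313, which fits since 12 × 22 ≤ 1313 ≤ 12 × 244.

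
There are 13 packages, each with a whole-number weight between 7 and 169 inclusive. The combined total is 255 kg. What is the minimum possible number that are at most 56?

10

If only k of them are at most 56, the other 13 − k are at least 57, so the total is at least (13 − k)·57 + k·7.
This is ≤ 255, so (13 − k)·57 + 7k ≤ 255, which gives k ≥ 10.
Exactly 10 works: 10 values at 7 and 3 at 57 total 241; raise one of the low values by 14 (still ≤ 56) to hit 255.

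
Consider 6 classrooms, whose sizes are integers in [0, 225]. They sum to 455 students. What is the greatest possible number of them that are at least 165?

2

Suppose k of them are at least 165. Those contribute at least 165 each and the other 6 − k at least 0 each.
So the total is at least 165k + 0(6 − k) = 0 + 165k. This must be ≤ 455, giving k ≤ 2.
k = 2 is achieved by 2 values at 165 and 4 at 0, total 330; add 125 to one value (staying below 165) to reach 455.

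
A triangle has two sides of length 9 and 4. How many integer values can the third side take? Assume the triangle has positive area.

The triangle inequality gives |9 − 4| < c < 9 + 4, i.e. 5 < c < 13.
So c can be any integer from 6 to 12: 7 values.

7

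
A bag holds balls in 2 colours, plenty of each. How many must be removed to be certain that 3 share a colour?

5

You could draw 2 of every colour without reaching 3 of any — 4 in all.
One more forces 3 of some colour, so 4 + 1 = 5.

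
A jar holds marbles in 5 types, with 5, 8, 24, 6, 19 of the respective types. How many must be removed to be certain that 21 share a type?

In the worst case you take as many as possible of each type without reaching 21: 5 + 8 + 20 + 6 + 19 = 58.
The next one must give 21 of some type, so 58 + 1 = 59.

59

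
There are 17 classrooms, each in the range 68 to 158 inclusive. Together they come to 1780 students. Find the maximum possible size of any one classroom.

158

Maximizing one value means minimizing the remaining 16.
The other 16 contribute at least 16 × 68 = 1088, leaving at most 1780 − 1088 = 692.
But each classroom is capped at 158, so the maximum is 158.
Achievable: one at 158 and the other 16 totalling 1622, which fits since 16 × 68 ≤ 1622 ≤ 16 × 158.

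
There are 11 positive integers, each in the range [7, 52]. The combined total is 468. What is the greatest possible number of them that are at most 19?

3

Each value at 19 or below falls at least 52 − 19 = 33 short of the ceiling 52.
The ceiling total is 11 × 52 = 572, and we need 468, so at most ⌊(572 − 468)/33⌋ = 3 can be that low.
k = 3 is achieved by 3 values at 19 and 8 at 52, total 473; lower one of the 52's by 5 (still > 19) to reach 468.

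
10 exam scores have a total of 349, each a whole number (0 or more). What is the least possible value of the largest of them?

35

If every one of the 10 were at most 34, the total would be at most 10 × 34 = 340 < 349.
Taking 1 copy of 34 and 9 copies of 35 gives exactly 349, so 35 is attained.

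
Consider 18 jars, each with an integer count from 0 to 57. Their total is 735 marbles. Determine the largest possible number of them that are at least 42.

17

Suppose k of them are at least 42. Those contribute at least 42 each and the other 18 − k at least 0 each.
So the total is at least 42k + 0(18 − k) = 0 + 42k. This must be ≤ 735, giving k ≤ 17.
k = 17 is achieved by 17 values at 42 and 1 at 0, total 714; add 21 to one value (staying below 42) to reach 735.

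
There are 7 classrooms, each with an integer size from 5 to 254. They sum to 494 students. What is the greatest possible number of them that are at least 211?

2

With k values at 211 or above and the rest at least 5, the sum is at least 35 + 206k.
Since the sum is 494, we need 206k ≤ 459, i.e. k ≤ 2.
k = 2 is achieved by 2 values at 211 and 5 at 5, total 447; add 47 to one value (staying below 211) to reach 494.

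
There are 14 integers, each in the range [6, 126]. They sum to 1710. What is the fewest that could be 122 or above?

If only k of them are at least 122, the other 14 − k are at most 121, so the total is at most k·126 + (14 − k)·121.
This must reach 1710, so k·126 + (14 − k)·121 ≥ 1710, giving k ≥ 4.
Exactly 4 works: 4 values at 126 and 10 at 121 total 1714; lower one of the high values by 4 (still ≥ 122) to hit 1710.

4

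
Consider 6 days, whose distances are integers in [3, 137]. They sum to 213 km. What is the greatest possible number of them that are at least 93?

If k of the values are ≥ 93, the total is ≥ 93k + 3(6 − k).
Setting 93k + 3(6 − k) ≤ 213 gives 90k ≤ 195, so k ≤ 2.
k = 2 is achieved by 2 values at 93 and 4 at 3, total 198; add 15 to one value (staying below 93) to reach 213.

2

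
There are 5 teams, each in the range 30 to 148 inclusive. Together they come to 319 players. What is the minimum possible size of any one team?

30

To make one team as small as possible, make the other 4 as large as possible.
The other 4 can take up 4 × 148 = 592 ≥ 319 − 30, so one team can sit at its floor of 30.
Achievable: one at 30 and the other 4 totalling 289, which fits since 4 × 30 ≤ 289 ≤ 4 × 148.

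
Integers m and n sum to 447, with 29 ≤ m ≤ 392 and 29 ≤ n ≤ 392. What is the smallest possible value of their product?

mn = m(447 − m) is concave in m, so over [55, 392] it is minimized at an endpoint.
The extreme feasible split is m = 55, n = 392, giving mn = 21560.

21560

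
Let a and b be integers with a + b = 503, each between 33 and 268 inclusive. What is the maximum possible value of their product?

63252

ab = a(503 − a) is maximized when a is as near 503/2 as the bounds allow.
Taking a = 251 and b = 252 (both in [33, 268]) gives ab = 63252.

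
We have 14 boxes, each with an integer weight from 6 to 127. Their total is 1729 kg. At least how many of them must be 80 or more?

Each value short of 80 is at most 79, costing at least 127 − 79 = 48 against the maximum total of 1778.
We can afford to lose at most 1778 − 1729 = 49, so at most ⌊49/48⌋ = 1 fall short, and at least 13 are ≥ 80.
Exactly 13 works: 13 values at 127 and 1 at 79 total 1730; lower one of the high values by 1 (still ≥ 80) to hit 1729.

13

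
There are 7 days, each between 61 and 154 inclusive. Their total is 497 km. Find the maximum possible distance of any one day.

131

To make one day as large as possible, make the other 6 as small as possible.
The other 6 contribute at least 6 × 61 = 366, leaving at most 497 − 366 = 131.
Since 131 ≤ 154, this is achievable: one at 131 and 6 at 61.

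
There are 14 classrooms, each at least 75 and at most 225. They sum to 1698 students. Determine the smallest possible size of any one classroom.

To make one classroom as small as possible, make the other 13 as large as possible.
The other 13 can take up 13 × 225 = 2925 ≥ 1698 − 75, so one classroom can sit at its floor of 75.
Achievable: one at 75 and the other 13 totalling 1623, which fits since 13 × 75 ≤ 1623 ≤ 13 × 225.

75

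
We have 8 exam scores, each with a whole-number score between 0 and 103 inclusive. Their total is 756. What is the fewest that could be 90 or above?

4

Suppose at most 8 − j of them reach 90; then j values are ≤ 89 and the rest ≤ 103.
The total is then ≤ 89·j + 103·(8 − j) = 824 − 14j. For this to be ≥ 756 we need j ≤ 4, so at least 8 − 4 = 4 must reach 90.
Exactly 4 works: 4 values at 103 and 4 at 89 total 768; lower one of the high values by 12 (still ≥ 90) to hit 756.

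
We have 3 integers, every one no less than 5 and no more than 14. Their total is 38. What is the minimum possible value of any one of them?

10

To make one integer as small as possible, make the other 2 as large as possible.
The other 2 contribute at most 2 × 14 = 28, leaving at least 38 − 28 = 10.
Since 10 ≥ 5, this is achievable: one at 10 and 2 at 14.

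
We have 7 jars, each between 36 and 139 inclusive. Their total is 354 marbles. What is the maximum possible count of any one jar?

138

To make one jar as large as possible, make the other 6 as small as possible.
The other 6 contribute at least 6 × 36 = 216, leaving at most 354 − 216 = 138.
Since 138 ≤ 139, this is achievable: one at 138 and 6 at 36.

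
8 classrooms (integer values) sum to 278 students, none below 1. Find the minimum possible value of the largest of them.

Some value must be at least ⌈278/8⌉ = 35, since 8 × 34 = 272 < 278.
Taking 2 copies of 34 and 6 copies of 35 gives exactly 278, so 35 is attained.

35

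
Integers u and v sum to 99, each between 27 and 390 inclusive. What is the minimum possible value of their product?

uv = u(99 − u) is concave in u, so over [27, 72] it is minimized at an endpoint.
At the endpoint u = 27, v = 99 − 27 = 72, so uv = 27 × 72 = 1944.

1944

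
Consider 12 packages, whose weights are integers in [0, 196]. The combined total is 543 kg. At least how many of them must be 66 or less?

4

Let j be the number exceeding 66. Then the total is ≥ 67·j + 0·(12 − j) = 0 + 67j.
So 67j ≤ 543 and j ≤ 8; hence at least 12 − 8 = 4 are ≤ 66.
Exactly 4 works: 4 values at 0 and 8 at 67 total 536; raise one of the low values by 7 (still ≤ 66) to hit 543.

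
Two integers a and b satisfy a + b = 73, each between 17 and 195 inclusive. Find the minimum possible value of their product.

Since a + b is fixed, pushing one of them to its bound minimizes the product.
At the endpoint a = 17, b = 73 − 17 = 56, so ab = 17 × 56 = 952.

952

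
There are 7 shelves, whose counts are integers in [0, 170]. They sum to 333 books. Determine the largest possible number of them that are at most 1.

Each value at 1 or below falls at least 170 − 1 = 169 short of the ceiling 170.
The ceiling total is 7 × 170 = 1190, and we need 333, so at most ⌊(1190 − 333)/169⌋ = 5 can be that low.
k = 5 is achieved by 5 values at 1 and 2 at 170, total 345; lower one of the 170's by 12 (still > 1) to reach 333.

5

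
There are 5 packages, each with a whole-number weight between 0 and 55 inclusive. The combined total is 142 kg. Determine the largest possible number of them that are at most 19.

Suppose k of them are at most 19. Those contribute at most 19 each and the rest at most 55 each.
So the total is at most 19k + 55(5 − k) = 275 − 36k. This must still be ≥ 142, so k ≤ 3.
k = 3 is achieved by 3 values at 19 and 2 at 55, total 167; lower one of the 55's by 25 (still > 19) to reach 142.

3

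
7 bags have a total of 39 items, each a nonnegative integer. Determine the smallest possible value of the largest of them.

If every one of the 7 were at most 5, the total would be at most 7 × 5 = 35 < 39.
Equality holds with 4 values of 6 and 3 values of 5.

6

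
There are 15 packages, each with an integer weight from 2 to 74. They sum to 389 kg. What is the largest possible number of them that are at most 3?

Suppose k of them are at most 3. Those contribute at most 3 each and the rest at most 74 each.
So the total is at most 3k + 74(15 − k) = 1110 − 71k. This must still be ≥ 389, so k ≤ 10.
k = 10 is achieved by 10 values at 3 and 5 at 74, total 400; lower one of the 74's by 11 (still > 3) to reach 389.

10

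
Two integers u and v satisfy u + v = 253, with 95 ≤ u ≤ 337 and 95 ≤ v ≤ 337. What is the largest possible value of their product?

uv = u(253 − u) is maximized when u is as near 253/2 as the bounds allow.
Taking u = 126 and v = 127 (both in [95, 337]) gives uv = 16002.

16002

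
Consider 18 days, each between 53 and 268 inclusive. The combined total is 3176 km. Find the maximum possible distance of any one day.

To make one day as large as possible, make the other 17 as small as possible.
The other 17 contribute at least 17 × 53 = 901, leaving at most 3176 − 901 = 2275.
But each day is capped at 268, so the maximum is 268.
Achievable: one at 268 and the other 17 totalling 2908, which fits since 17 × 53 ≤ 2908 ≤ 17 × 268.

268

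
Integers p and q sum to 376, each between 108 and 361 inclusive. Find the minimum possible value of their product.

Since p + q is fixed, pushing one of them to its bound minimizes the product.
The extreme feasible split is p = 108, q = 268, giving pq = 28944.

28944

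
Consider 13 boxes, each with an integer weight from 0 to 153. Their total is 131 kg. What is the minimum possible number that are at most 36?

10

Let j be the number exceeding 36. Then the total is ≥ 37·j + 0·(13 − j) = 0 + 37j.
So 37j ≤ 131 and j ≤ 3; hence at least 13 − 3 = 10 are ≤ 36.
Exactly 10 works: 10 values at 0 and 3 at 37 total 111; raise one of the low values by 20 (still ≤ 36) to hit 131.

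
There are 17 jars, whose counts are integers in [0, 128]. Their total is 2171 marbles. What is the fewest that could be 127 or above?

Each value short of 127 is at most 126, costing at least 128 − 126 = 2 against the maximum total of 2176.
We can afford to lose at most 2176 − 2171 = 5, so at most ⌊5/2⌋ = 2 fall short, and at least 15 are ≥ 127.
Exactly 15 works: 15 values at 128 and 2 at 126 total 2172; lower one of the high values by 1 (still ≥ 127) to hit 2171.

15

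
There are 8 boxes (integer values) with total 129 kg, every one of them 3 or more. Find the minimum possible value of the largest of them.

The average is 129/8 > 16, so not all 8 can be 16 or less; the largest is ≥ 17.
Achievable: 1 of them at 17 and 7 at 16 total 129.

17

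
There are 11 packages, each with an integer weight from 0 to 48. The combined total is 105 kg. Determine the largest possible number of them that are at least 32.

Suppose k of them are at least 32. Those contribute at least 32 each and the other 11 − k at least 0 each.
So the total is at least 32k + 0(11 − k) = 0 + 32k. This must be ≤ 105, giving k ≤ 3.
k = 3 is achieved by 3 values at 32 and 8 at 0, total 96; add 9 to one value (staying below 32) to reach 105.

3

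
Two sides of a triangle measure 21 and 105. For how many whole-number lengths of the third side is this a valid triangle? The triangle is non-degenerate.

The triangle inequality gives |21 − 105| < c < 21 + 105, i.e. 84 < c < 126.
So c can be any integer from 85 to 125: 41 values.

41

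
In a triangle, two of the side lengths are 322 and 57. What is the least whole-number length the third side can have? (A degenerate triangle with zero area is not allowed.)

The third side must exceed |322 − 57| = 265.
The smallest integer above 265 is 266.

266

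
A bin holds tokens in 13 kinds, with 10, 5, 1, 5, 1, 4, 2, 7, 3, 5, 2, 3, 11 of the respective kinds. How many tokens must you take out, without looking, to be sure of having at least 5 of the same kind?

In the worst case you take as many as possible of each kind without reaching 5: 4 + 4 + 1 + 4 + 1 + 4 + 2 + 4 + 3 + 4 + 2 + 3 + 4 = 40.
The next one must give 5 of some kind, so 40 + 1 = 41.

41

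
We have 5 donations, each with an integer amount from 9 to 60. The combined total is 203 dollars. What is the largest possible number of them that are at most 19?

2

Suppose k of them are at most 19. Those contribute at most 19 each and the rest at most 60 each.
So the total is at most 19k + 60(5 − k) = 300 − 41k. This must still be ≥ 203, so k ≤ 2.
k = 2 is achieved by 2 values at 19 and 3 at 60, total 218; lower one of the 60's by 15 (still > 19) to reach 203.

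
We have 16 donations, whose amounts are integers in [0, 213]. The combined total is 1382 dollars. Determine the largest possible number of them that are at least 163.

8

If k of the values are ≥ 163, the total is ≥ 163k + 0(16 − k).
Setting 163k + 0(16 − k) ≤ 1382 gives 163k ≤ 1382, so k ≤ 8.
k = 8 is achieved by 8 values at 163 and 8 at 0, total 1304; add 78 to one value (staying below 163) to reach 1382.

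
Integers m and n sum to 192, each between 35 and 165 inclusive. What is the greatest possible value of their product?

For a fixed sum, the product mn is largest when m and n are as close as possible.
Taking m = 96 and n = 96 (both in [35, 165]) gives mn = 9216.

9216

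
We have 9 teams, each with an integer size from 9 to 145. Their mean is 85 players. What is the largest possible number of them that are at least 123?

6

The total is 9 × 85 = 765.
With k values at 123 or above and the rest at least 9, the sum is at least 81 + 114k.
Since the sum is 765, we need 114k ≤ 684, i.e. k ≤ 6.
k = 6 is achieved by 6 values at 123 and 3 at 9, total 765.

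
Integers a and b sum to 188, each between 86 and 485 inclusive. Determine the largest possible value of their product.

8836

ab = a(188 − a) is maximized when a is as near 188/2 as the bounds allow.
Taking a = 94 and b = 94 (both in [86, 485]) gives ab = 8836.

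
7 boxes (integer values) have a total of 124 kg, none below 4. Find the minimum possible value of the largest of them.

Some value must be at least ⌈124/7⌉ = 18, since 7 × 17 = 119 < 124.
Equality holds with 5 values of 18 and 2 values of 17.

18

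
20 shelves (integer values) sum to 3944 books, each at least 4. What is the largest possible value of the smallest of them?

197

If every one of the 20 were at least 198, the total would be at least 20 × 198 = 3960 > 3944.
Achievable: 16 of them at 197 and 4 at 198 total 3944.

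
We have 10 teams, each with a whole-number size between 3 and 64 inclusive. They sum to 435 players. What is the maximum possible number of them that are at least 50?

If k of the values are ≥ 50, the total is ≥ 50k + 3(10 − k).
Setting 50k + 3(10 − k) ≤ 435 gives 47k ≤ 405, so k ≤ 8.
k = 8 is achieved by 8 values at 50 and 2 at 3, total 406; add 29 to one value (staying below 50) to reach 435.

8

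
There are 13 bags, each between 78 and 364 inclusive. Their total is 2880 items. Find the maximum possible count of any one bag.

Maximizing one value means minimizing the remaining 12.
The other 12 contribute at least 12 × 78 = 936, leaving at most 2880 − 936 = 1944.
But each bag is capped at 364, so the maximum is 364.
Achievable: one at 364 and the other 12 totalling 2516, which fits since 12 × 78 ≤ 2516 ≤ 12 × 364.

364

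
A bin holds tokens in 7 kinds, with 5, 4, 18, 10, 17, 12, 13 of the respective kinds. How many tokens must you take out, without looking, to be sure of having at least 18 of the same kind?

79

In the worst case you take as many as possible of each kind without reaching 18: 5 + 4 + 17 + 10 + 17 + 12 + 13 = 78.
The next one must give 18 of some kind, so 78 + 1 = 79.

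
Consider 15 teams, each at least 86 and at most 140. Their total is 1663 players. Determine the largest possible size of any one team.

To make one team as large as possible, make the other 14 as small as possible.
The other 14 contribute at least 14 × 86 = 1204, leaving at most 1663 − 1204 = 459.
But each team is capped at 140, so the maximum is 140.
Achievable: one at 140 and the other 14 totalling 1523, which fits since 14 × 86 ≤ 1523 ≤ 14 × 140.

140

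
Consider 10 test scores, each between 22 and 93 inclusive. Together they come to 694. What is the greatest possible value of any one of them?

To make one score as large as possible, make the other 9 as small as possible.
The other 9 contribute at least 9 × 22 = 198, leaving at most 694 − 198 = 496.
But each score is capped at 93, so the maximum is 93.
Achievable: one at 93 and the other 9 totalling 601, which fits since 9 × 22 ≤ 601 ≤ 9 × 93.

93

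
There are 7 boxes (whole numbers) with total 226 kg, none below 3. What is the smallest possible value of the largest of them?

The 7 values sum to 226, so their maximum is at least ⌈226/7⌉ = 33.
Achievable: 2 of them at 33 and 5 at 32 total 226.

33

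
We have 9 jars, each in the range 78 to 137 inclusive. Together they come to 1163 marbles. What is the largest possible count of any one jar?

137

Maximizing one value means minimizing the remaining 8.
The other 8 contribute at least 8 × 78 = 624, leaving at most 1163 − 624 = 539.
But each jar is capped at 137, so the maximum is 137.
Achievable: one at 137 and the other 8 totalling 1026, which fits since 8 × 78 ≤ 1026 ≤ 8 × 137.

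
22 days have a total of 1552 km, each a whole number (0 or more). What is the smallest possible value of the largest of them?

71

Some value must be at least ⌈1552/22⌉ = 71, since 22 × 70 = 1540 < 1552.
Taking 10 copies of 70 and 12 copies of 71 gives exactly 1552, so 71 is attained.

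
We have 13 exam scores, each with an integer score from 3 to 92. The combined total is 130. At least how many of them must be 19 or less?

Let j be the number exceeding 19. Then the total is ≥ 20·j + 3·(13 − j) = 39 + 17j.
So 17j ≤ 91 and j ≤ 5; hence at least 13 − 5 = 8 are ≤ 19.
Exactly 8 works: 8 values at 3 and 5 at 20 total 124; raise one of the low values by 6 (still ≤ 19) to hit 130.

8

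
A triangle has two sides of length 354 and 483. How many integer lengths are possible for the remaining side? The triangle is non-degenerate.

The triangle inequality gives |354 − 483| < c < 354 + 483, i.e. 129 < c < 837.
So c can be any integer from 130 to 836: 707 values.

707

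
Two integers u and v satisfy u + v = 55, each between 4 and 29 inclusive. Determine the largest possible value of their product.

756

With u + v fixed, uv peaks when the two are closest together.
Taking u = 27 and v = 28 (both in [4, 29]) gives uv = 756.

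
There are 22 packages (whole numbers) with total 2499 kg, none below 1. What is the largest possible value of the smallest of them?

The average is 2499/22 < 114, so some value is ≤ 113.
Achievable: 9 of them at 113 and 13 at 114 total 2499.

113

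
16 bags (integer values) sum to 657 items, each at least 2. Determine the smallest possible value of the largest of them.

If every one of the 16 were at most 41, the total would be at most 16 × 41 = 656 < 657.
Equality holds with 1 value of 42 and 15 values of 41.

42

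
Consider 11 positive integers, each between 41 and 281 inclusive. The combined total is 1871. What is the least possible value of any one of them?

Minimizing one value means maximizing the remaining 10.
The other 10 can take up 10 × 281 = 2810 ≥ 1871 − 41, so one integer can sit at its floor of 41.
Achievable: one at 41 and the other 10 totalling 1830, which fits since 10 × 41 ≤ 1830 ≤ 10 × 281.

41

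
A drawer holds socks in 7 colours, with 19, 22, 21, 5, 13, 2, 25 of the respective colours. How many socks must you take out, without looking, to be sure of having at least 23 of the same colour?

105

In the worst case you take as many as possible of each colour without reaching 23: 19 + 22 + 21 + 5 + 13 + 2 + 22 = 104.
The next one must give 23 of some colour, so 104 + 1 = 105.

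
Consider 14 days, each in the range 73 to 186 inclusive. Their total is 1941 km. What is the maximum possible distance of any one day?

186

Maximizing one value means minimizing the remaining 13.
The other 13 contribute at least 13 × 73 = 949, leaving at most 1941 − 949 = 992.
But each day is capped at 186, so the maximum is 186.
Achievable: one at 186 and the other 13 totalling 1755, which fits since 13 × 73 ≤ 1755 ≤ 13 × 186.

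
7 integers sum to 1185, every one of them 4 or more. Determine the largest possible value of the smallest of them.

169

The 7 values sum to 1185, so their minimum is at most ⌊1185/7⌋ = 169.
Taking 5 copies of 169 and 2 copies of 170 gives exactly 1185, so 169 is attained.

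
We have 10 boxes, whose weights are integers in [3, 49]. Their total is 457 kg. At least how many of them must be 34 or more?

If only k of them are at least 34, the other 10 − k are at most 33, so the total is at most k·49 + (10 − k)·33.
This must reach 457, so k·49 + (10 − k)·33 ≥ 457, giving k ≥ 8.
Exactly 8 works: 8 values at 49 and 2 at 33 total 458; lower one of the high values by 1 (still ≥ 34) to hit 457.

8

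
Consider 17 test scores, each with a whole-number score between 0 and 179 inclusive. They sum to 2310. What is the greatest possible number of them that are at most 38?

5

Suppose k of them are at most 38. Those contribute at most 38 each and the rest at most 179 each.
So the total is at most 38k + 179(17 − k) = 3043 − 141k. This must still be ≥ 2310, so k ≤ 5.
k = 5 is achieved by 5 values at 38 and 12 at 179, total 2338; lower one of the 179's by 28 (still > 38) to reach 2310.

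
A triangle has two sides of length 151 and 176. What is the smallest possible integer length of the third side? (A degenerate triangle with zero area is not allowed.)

26

The third side must exceed |151 − 176| = 25.
The smallest integer above 25 is 26.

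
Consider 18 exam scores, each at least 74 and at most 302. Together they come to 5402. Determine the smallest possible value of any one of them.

268

To make one score as small as possible, make the other 17 as large as possible.
The other 17 contribute at most 17 × 302 = 5134, leaving at least 5402 − 5134 = 268.
Since 268 ≥ 74, this is achievable: one at 268 and 17 at 302.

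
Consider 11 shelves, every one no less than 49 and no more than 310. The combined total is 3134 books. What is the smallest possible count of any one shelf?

49

To make one shelf as small as possible, make the other 10 as large as possible.
The other 10 can take up 10 × 310 = 3100 ≥ 3134 − 49, so one shelf can sit at its floor of 49.
Achievable: one at 49 and the other 10 totalling 3085, which fits since 10 × 49 ≤ 3085 ≤ 10 × 310.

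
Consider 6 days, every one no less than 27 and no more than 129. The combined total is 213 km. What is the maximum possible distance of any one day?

To make one day as large as possible, make the other 5 as small as possible.
The other 5 contribute at least 5 × 27 = 135, leaving at most 213 − 135 = 78.
Since 78 ≤ 129, this is achievable: one at 78 and 5 at 27.

78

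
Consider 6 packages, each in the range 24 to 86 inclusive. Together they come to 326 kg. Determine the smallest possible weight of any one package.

24

Minimizing one value means maximizing the remaining 5.
The other 5 can take up 5 × 86 = 430 ≥ 326 − 24, so one package can sit at its floor of 24.
Achievable: one at 24 and the other 5 totalling 302, which fits since 5 × 24 ≤ 302 ≤ 5 × 86.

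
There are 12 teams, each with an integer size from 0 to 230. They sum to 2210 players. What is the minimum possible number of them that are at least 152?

Each value short of 152 is at most 151, costing at least 230 − 151 = 79 against the maximum total of 2760.
We can afford to lose at most 2760 − 2210 = 550, so at most ⌊550/79⌋ = 6 fall short, and at least 6 are ≥ 152.
Exactly 6 works: 6 values at 230 and 6 at 151 total 2286; lower one of the high values by 76 (still ≥ 152) to hit 2210.

6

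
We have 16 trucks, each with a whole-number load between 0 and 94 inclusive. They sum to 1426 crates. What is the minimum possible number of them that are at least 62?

Each value short of 62 is at most 61, costing at least 94 − 61 = 33 against the maximum total of 1504.
We can afford to lose at most 1504 − 1426 = 78, so at most ⌊78/33⌋ = 2 fall short, and at least 14 are ≥ 62.
Exactly 14 works: 14 values at 94 and 2 at 61 total 1438; lower one of the high values by 12 (still ≥ 62) to hit 1426.

14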